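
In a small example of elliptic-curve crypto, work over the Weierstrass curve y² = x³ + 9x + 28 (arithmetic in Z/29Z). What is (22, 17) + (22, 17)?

tangent at (22, 17): λ = (3·22² + 9)/(2·17) ≡ 11/5. 5⁻¹ ≡ 6 (mod 29) since 5·6 = 30 ≡ 1, so λ ≡ 11·6 ≡ 8.
  x = λ² - 22 - 22 = 64 - 44 ≡ 20; y = λ·(22 - 20) - 17 ≡ 28. → (20, 28)

(20, 28)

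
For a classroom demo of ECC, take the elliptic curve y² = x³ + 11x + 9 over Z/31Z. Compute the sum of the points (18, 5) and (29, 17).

(29, 14)

(18, 5) + (29, 17). λ = (17 - 5)/(29 - 18) ≡ 12/11 mod 31. 11⁻¹ ≡ 17 (mod 31), so λ ≡ 18.
  x = λ² - 18 - 29 = 324 - 47 ≡ 29; y = λ·(18 - 29) - 5 ≡ 14. → (29, 14)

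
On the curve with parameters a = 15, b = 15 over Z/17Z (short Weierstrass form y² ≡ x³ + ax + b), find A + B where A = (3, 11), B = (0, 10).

(16, 13)

(3, 11) + (0, 10). λ = (10 - 11)/(0 - 3) ≡ 16/14 mod 17. 14⁻¹ ≡ 11 (mod 17), so λ ≡ 6.
  x = λ² - 3 - 0 = 36 - 3 ≡ 16; y = λ·(3 - 16) - 11 ≡ 13. → (16, 13)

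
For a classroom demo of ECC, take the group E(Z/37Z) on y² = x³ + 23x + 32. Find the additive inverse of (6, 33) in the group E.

(6, 4)

-(6, 33) = (6, -33 mod 37) = (6, 4).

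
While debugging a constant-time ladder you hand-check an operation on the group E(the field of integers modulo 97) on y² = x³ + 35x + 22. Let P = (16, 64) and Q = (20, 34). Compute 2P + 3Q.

First 2P:
Repeated addition: build up to 2P.
2P: tangent at (16, 64): λ = (3·16² + 35)/(2·64) ≡ 27/31. 31⁻¹ ≡ 72 (mod 97) since 31·72 = 2232 ≡ 1, so λ ≡ 27·72 ≡ 4.
  x = λ² - 16 - 16 = 16 - 32 ≡ 81; y = λ·(16 - 81) - 64 ≡ 64. → (81, 64)
2P = (81, 64).
Next 3Q:
Repeated addition: build up to 3Q.
2Q: tangent at (20, 34): λ = (3·20² + 35)/(2·34) ≡ 71/68. 68⁻¹ ≡ 10 (mod 97) since 68·10 = 680 ≡ 1, so λ ≡ 71·10 ≡ 31.
  x = λ² - 20 - 20 = 961 - 40 ≡ 48; y = λ·(20 - 48) - 34 ≡ 68. → (48, 68)
3Q: (48, 68) + (20, 34). λ = (34 - 68)/(20 - 48) ≡ 63/69 mod 97. 69⁻¹ ≡ 45 (mod 97), so λ ≡ 22.
  x = λ² - 48 - 20 = 484 - 68 ≡ 28; y = λ·(48 - 28) - 68 ≡ 81. → (28, 81)
3Q = (28, 81).
Finally 2P + 3Q:
(81, 64) + (28, 81). λ = (81 - 64)/(28 - 81) ≡ 17/44 mod 97. 44⁻¹ ≡ 86 (mod 97), so λ ≡ 7.
  x = λ² - 81 - 28 = 49 - 109 ≡ 37; y = λ·(81 - 37) - 64 ≡ 50. → (37, 50)

(37, 50)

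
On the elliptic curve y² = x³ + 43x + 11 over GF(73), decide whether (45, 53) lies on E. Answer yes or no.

no

y² = 53² ≡ 35; x³ + 43x + 11 = 93071 ≡ 69 (mod 73). 35 ≠ 69.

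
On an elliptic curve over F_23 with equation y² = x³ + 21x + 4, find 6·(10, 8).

Write G = (10, 8).
Double-and-add on 6 = (110)₂. Start with G = (10, 8) for the leading 1-bit.
double: tangent at (10, 8): λ = (3·10² + 21)/(2·8) ≡ 22/16. 16⁻¹ ≡ 13 (mod 23), so λ ≡ 22·13 ≡ 10.
  x = λ² - 10 - 10 = 100 - 20 ≡ 11; y = λ·(10 - 11) - 8 ≡ 5. → (11, 5)
add G: (11, 5) + (10, 8). λ = (8 - 5)/(10 - 11) ≡ 3/22 mod 23. 22⁻¹ ≡ 22 (mod 23) since 22·22 = 484 ≡ 1, so λ ≡ 20.
  x = λ² - 11 - 10 = 400 - 21 ≡ 11; y = λ·(11 - 11) - 5 ≡ 18. → (11, 18)
double: tangent at (11, 18): λ = (3·11² + 21)/(2·18) ≡ 16/13. 13⁻¹ ≡ 16 (mod 23) since 13·16 = 208 ≡ 1, so λ ≡ 16·16 ≡ 3.
  x = λ² - 11 - 11 = 9 - 22 ≡ 10; y = λ·(11 - 10) - 18 ≡ 8. → (10, 8)

(10, 8)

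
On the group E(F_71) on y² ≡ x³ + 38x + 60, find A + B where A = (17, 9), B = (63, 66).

(48, 56)

(17, 9) + (63, 66). λ = (66 - 9)/(63 - 17) ≡ 57/46 mod 71. 46⁻¹ ≡ 17 (mod 71) since 46·17 = 782 ≡ 1, so λ ≡ 46.
  x = λ² - 17 - 63 = 2116 - 80 ≡ 48; y = λ·(17 - 48) - 9 ≡ 56. → (48, 56)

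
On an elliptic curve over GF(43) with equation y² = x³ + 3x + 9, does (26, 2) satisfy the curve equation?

no

y² = 2² ≡ 4; x³ + 3x + 9 = 17663 ≡ 33 (mod 43). 4 ≠ 33.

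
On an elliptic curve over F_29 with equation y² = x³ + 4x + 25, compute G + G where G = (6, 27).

(18, 19)

tangent at (6, 27): λ = (3·6² + 4)/(2·27) ≡ 25/25. 25⁻¹ ≡ 7 (mod 29), so λ ≡ 25·7 ≡ 1.
  x = λ² - 6 - 6 = 1 - 12 ≡ 18; y = λ·(6 - 18) - 27 ≡ 19. → (18, 19)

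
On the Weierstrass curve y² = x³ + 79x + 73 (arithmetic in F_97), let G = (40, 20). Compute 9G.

(77, 75)

Repeated addition: build up to 9G.
2G: tangent at (40, 20): λ = (3·40² + 79)/(2·20) ≡ 29/40. 40⁻¹ ≡ 17 (mod 97), so λ ≡ 29·17 ≡ 8.
  x = λ² - 40 - 40 = 64 - 80 ≡ 81; y = λ·(40 - 81) - 20 ≡ 40. → (81, 40)
3G: (81, 40) + (40, 20). λ = (20 - 40)/(40 - 81) ≡ 77/56 mod 97. 56⁻¹ ≡ 26 (mod 97) since 56·26 = 1456 ≡ 1, so λ ≡ 62.
  x = λ² - 81 - 40 = 3844 - 121 ≡ 37; y = λ·(81 - 37) - 40 ≡ 69. → (37, 69)
4G: (37, 69) + (40, 20). λ = (20 - 69)/(40 - 37) ≡ 48/3 mod 97. 3⁻¹ ≡ 65 (mod 97), so λ ≡ 16.
  x = λ² - 37 - 40 = 256 - 77 ≡ 82; y = λ·(37 - 82) - 69 ≡ 84. → (82, 84)
5G: (82, 84) + (40, 20). λ = (20 - 84)/(40 - 82) ≡ 33/55 mod 97. 55⁻¹ ≡ 30 (mod 97) since 55·30 = 1650 ≡ 1, so λ ≡ 20.
  x = λ² - 82 - 40 = 400 - 122 ≡ 84; y = λ·(82 - 84) - 84 ≡ 70. → (84, 70)
6G: (84, 70) + (40, 20). λ = (20 - 70)/(40 - 84) ≡ 47/53 mod 97. 53⁻¹ ≡ 11 (mod 97) since 53·11 = 583 ≡ 1, so λ ≡ 32.
  x = λ² - 84 - 40 = 1024 - 124 ≡ 27; y = λ·(84 - 27) - 70 ≡ 8. → (27, 8)
7G: (27, 8) + (40, 20). λ = (20 - 8)/(40 - 27) ≡ 12/13 mod 97. 13⁻¹ ≡ 15 (mod 97) since 13·15 = 195 ≡ 1, so λ ≡ 83.
  x = λ² - 27 - 40 = 6889 - 67 ≡ 32; y = λ·(27 - 32) - 8 ≡ 62. → (32, 62)
8G: (32, 62) + (40, 20). λ = (20 - 62)/(40 - 32) ≡ 55/8 mod 97. 8⁻¹ ≡ 85 (mod 97), so λ ≡ 19.
  x = λ² - 32 - 40 = 361 - 72 ≡ 95; y = λ·(32 - 95) - 62 ≡ 2. → (95, 2)
9G: (95, 2) + (40, 20). λ = (20 - 2)/(40 - 95) ≡ 18/42 mod 97. 42⁻¹ ≡ 67 (mod 97), so λ ≡ 42.
  x = λ² - 95 - 40 = 1764 - 135 ≡ 77; y = λ·(95 - 77) - 2 ≡ 75. → (77, 75)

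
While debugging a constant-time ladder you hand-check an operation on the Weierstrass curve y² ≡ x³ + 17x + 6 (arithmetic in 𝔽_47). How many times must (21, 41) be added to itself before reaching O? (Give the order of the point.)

2P: tangent at (21, 41): λ = (3·21² + 17)/(2·41) ≡ 24/35. 35⁻¹ ≡ 43 (mod 47) since 35·43 = 1505 ≡ 1, so λ ≡ 24·43 ≡ 45.
  x = λ² - 21 - 21 = 2025 - 42 ≡ 9; y = λ·(21 - 9) - 41 ≡ 29. → (9, 29)
3P: (9, 29) + (21, 41). λ = (41 - 29)/(21 - 9) ≡ 12/12 mod 47. 12⁻¹ ≡ 4 (mod 47), so λ ≡ 1.
  x = λ² - 9 - 21 = 1 - 30 ≡ 18; y = λ·(9 - 18) - 29 ≡ 9. → (18, 9)
4P: (18, 9) + (21, 41). λ = (41 - 9)/(21 - 18) ≡ 32/3 mod 47. 3⁻¹ ≡ 16 (mod 47), so λ ≡ 42.
  x = λ² - 18 - 21 = 1764 - 39 ≡ 33; y = λ·(18 - 33) - 9 ≡ 19. → (33, 19)
5P: (33, 19) + (21, 41). λ = (41 - 19)/(21 - 33) ≡ 22/35 mod 47. 35⁻¹ ≡ 43 (mod 47), so λ ≡ 6.
  x = λ² - 33 - 21 = 36 - 54 ≡ 29; y = λ·(33 - 29) - 19 ≡ 5. → (29, 5)
6P: (29, 5) + (21, 41). λ = (41 - 5)/(21 - 29) ≡ 36/39 mod 47. 39⁻¹ ≡ 41 (mod 47) since 39·41 = 1599 ≡ 1, so λ ≡ 19.
  x = λ² - 29 - 21 = 361 - 50 ≡ 29; y = λ·(29 - 29) - 5 ≡ 42. → (29, 42)
7P: (29, 42) + (21, 41). λ = (41 - 42)/(21 - 29) ≡ 46/39 mod 47. 39⁻¹ ≡ 41 (mod 47), so λ ≡ 6.
  x = λ² - 29 - 21 = 36 - 50 ≡ 33; y = λ·(29 - 33) - 42 ≡ 28. → (33, 28)
8P: (33, 28) + (21, 41). λ = (41 - 28)/(21 - 33) ≡ 13/35 mod 47. 35⁻¹ ≡ 43 (mod 47) since 35·43 = 1505 ≡ 1, so λ ≡ 42.
  x = λ² - 33 - 21 = 1764 - 54 ≡ 18; y = λ·(33 - 18) - 28 ≡ 38. → (18, 38)
9P: (18, 38) + (21, 41). λ = (41 - 38)/(21 - 18) ≡ 3/3 mod 47. 3⁻¹ ≡ 16 (mod 47) since 3·16 = 48 ≡ 1, so λ ≡ 1.
  x = λ² - 18 - 21 = 1 - 39 ≡ 9; y = λ·(18 - 9) - 38 ≡ 18. → (9, 18)
10P: (9, 18) + (21, 41). λ = (41 - 18)/(21 - 9) ≡ 23/12 mod 47. 12⁻¹ ≡ 4 (mod 47) since 12·4 = 48 ≡ 1, so λ ≡ 45.
  x = λ² - 9 - 21 = 2025 - 30 ≡ 21; y = λ·(9 - 21) - 18 ≡ 6. → (21, 6)
11P: (21, 6) + (21, 41): same x and y₁ ≡ -y₂, so the sum is O.
11P = O, so the order is 11.

11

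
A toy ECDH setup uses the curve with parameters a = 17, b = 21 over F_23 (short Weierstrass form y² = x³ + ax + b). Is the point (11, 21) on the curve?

y² = 21² ≡ 4; x³ + 17x + 21 = 1539 ≡ 21 (mod 23). 4 ≠ 21.

no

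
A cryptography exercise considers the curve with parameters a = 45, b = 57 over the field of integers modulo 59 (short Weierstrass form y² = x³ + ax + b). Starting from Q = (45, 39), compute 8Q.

(36, 37)

Repeated addition: build up to 8Q.
2Q: tangent at (45, 39): λ = (3·45² + 45)/(2·39) ≡ 43/19. 19⁻¹ ≡ 28 (mod 59), so λ ≡ 43·28 ≡ 24.
  x = λ² - 45 - 45 = 576 - 90 ≡ 14; y = λ·(45 - 14) - 39 ≡ 56. → (14, 56)
3Q: (14, 56) + (45, 39). λ = (39 - 56)/(45 - 14) ≡ 42/31 mod 59. 31⁻¹ ≡ 40 (mod 59), so λ ≡ 28.
  x = λ² - 14 - 45 = 784 - 59 ≡ 17; y = λ·(14 - 17) - 56 ≡ 37. → (17, 37)
4Q: (17, 37) + (45, 39). λ = (39 - 37)/(45 - 17) ≡ 2/28 mod 59. 28⁻¹ ≡ 19 (mod 59) since 28·19 = 532 ≡ 1, so λ ≡ 38.
  x = λ² - 17 - 45 = 1444 - 62 ≡ 25; y = λ·(17 - 25) - 37 ≡ 13. → (25, 13)
5Q: (25, 13) + (45, 39). λ = (39 - 13)/(45 - 25) ≡ 26/20 mod 59. 20⁻¹ ≡ 3 (mod 59), so λ ≡ 19.
  x = λ² - 25 - 45 = 361 - 70 ≡ 55; y = λ·(25 - 55) - 13 ≡ 7. → (55, 7)
6Q: (55, 7) + (45, 39). λ = (39 - 7)/(45 - 55) ≡ 32/49 mod 59. 49⁻¹ ≡ 53 (mod 59), so λ ≡ 44.
  x = λ² - 55 - 45 = 1936 - 100 ≡ 7; y = λ·(55 - 7) - 7 ≡ 40. → (7, 40)
7Q: (7, 40) + (45, 39). λ = (39 - 40)/(45 - 7) ≡ 58/38 mod 59. 38⁻¹ ≡ 14 (mod 59), so λ ≡ 45.
  x = λ² - 7 - 45 = 2025 - 52 ≡ 26; y = λ·(7 - 26) - 40 ≡ 49. → (26, 49)
8Q: (26, 49) + (45, 39). λ = (39 - 49)/(45 - 26) ≡ 49/19 mod 59. 19⁻¹ ≡ 28 (mod 59) since 19·28 = 532 ≡ 1, so λ ≡ 15.
  x = λ² - 26 - 45 = 225 - 71 ≡ 36; y = λ·(26 - 36) - 49 ≡ 37. → (36, 37)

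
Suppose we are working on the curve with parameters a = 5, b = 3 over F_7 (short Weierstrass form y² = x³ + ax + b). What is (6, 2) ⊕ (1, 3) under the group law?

(2, 0)

(6, 2) + (1, 3). λ = (3 - 2)/(1 - 6) ≡ 1/2 mod 7. 2⁻¹ ≡ 4 (mod 7), so λ ≡ 4.
  x = λ² - 6 - 1 = 16 - 7 ≡ 2; y = λ·(6 - 2) - 2 ≡ 0. → (2, 0)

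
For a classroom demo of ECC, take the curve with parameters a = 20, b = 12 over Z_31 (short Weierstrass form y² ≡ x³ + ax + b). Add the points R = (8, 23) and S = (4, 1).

(8, 23) + (4, 1). λ = (1 - 23)/(4 - 8) ≡ 9/27 mod 31. 27⁻¹ ≡ 23 (mod 31), so λ ≡ 21.
  x = λ² - 8 - 4 = 441 - 12 ≡ 26; y = λ·(8 - 26) - 23 ≡ 2. → (26, 2)

(26, 2)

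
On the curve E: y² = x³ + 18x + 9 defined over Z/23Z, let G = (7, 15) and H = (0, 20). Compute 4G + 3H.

First 4G:
Repeated addition: build up to 4G.
2G: tangent at (7, 15): λ = (3·7² + 18)/(2·15) ≡ 4/7. 7⁻¹ ≡ 10 (mod 23), so λ ≡ 4·10 ≡ 17.
  x = λ² - 7 - 7 = 289 - 14 ≡ 22; y = λ·(7 - 22) - 15 ≡ 6. → (22, 6)
3G: (22, 6) + (7, 15). λ = (15 - 6)/(7 - 22) ≡ 9/8 mod 23. 8⁻¹ ≡ 3 (mod 23) since 8·3 = 24 ≡ 1, so λ ≡ 4.
  x = λ² - 22 - 7 = 16 - 29 ≡ 10; y = λ·(22 - 10) - 6 ≡ 19. → (10, 19)
4G: (10, 19) + (7, 15). λ = (15 - 19)/(7 - 10) ≡ 19/20 mod 23. 20⁻¹ ≡ 15 (mod 23), so λ ≡ 9.
  x = λ² - 10 - 7 = 81 - 17 ≡ 18; y = λ·(10 - 18) - 19 ≡ 1. → (18, 1)
4G = (18, 1).
Next 3H:
Repeated addition: build up to 3H.
2H: tangent at (0, 20): λ = (3·0² + 18)/(2·20) ≡ 18/17. 17⁻¹ ≡ 19 (mod 23) since 17·19 = 323 ≡ 1, so λ ≡ 18·19 ≡ 20.
  x = λ² - 0 - 0 = 400 - 0 ≡ 9; y = λ·(0 - 9) - 20 ≡ 7. → (9, 7)
3H: (9, 7) + (0, 20). λ = (20 - 7)/(0 - 9) ≡ 13/14 mod 23. 14⁻¹ ≡ 5 (mod 23), so λ ≡ 19.
  x = λ² - 9 - 0 = 361 - 9 ≡ 7; y = λ·(9 - 7) - 7 ≡ 8. → (7, 8)
3H = (7, 8).
Finally 4G + 3H:
(18, 1) + (7, 8). λ = (8 - 1)/(7 - 18) ≡ 7/12 mod 23. 12⁻¹ ≡ 2 (mod 23), so λ ≡ 14.
  x = λ² - 18 - 7 = 196 - 25 ≡ 10; y = λ·(18 - 10) - 1 ≡ 19. → (10, 19)

(10, 19)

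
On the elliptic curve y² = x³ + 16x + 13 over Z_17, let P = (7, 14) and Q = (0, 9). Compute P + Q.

(6, 11)

(7, 14) + (0, 9). λ = (9 - 14)/(0 - 7) ≡ 12/10 mod 17. 10⁻¹ ≡ 12 (mod 17) since 10·12 = 120 ≡ 1, so λ ≡ 8.
  x = λ² - 7 - 0 = 64 - 7 ≡ 6; y = λ·(7 - 6) - 14 ≡ 11. → (6, 11)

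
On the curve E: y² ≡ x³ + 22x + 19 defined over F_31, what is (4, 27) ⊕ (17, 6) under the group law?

(26, 30)

(4, 27) + (17, 6). λ = (6 - 27)/(17 - 4) ≡ 10/13 mod 31. 13⁻¹ ≡ 12 (mod 31) since 13·12 = 156 ≡ 1, so λ ≡ 27.
  x = λ² - 4 - 17 = 729 - 21 ≡ 26; y = λ·(4 - 26) - 27 ≡ 30. → (26, 30)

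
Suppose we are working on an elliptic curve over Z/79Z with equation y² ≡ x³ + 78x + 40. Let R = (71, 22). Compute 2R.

(61, 25)

tangent at (71, 22): λ = (3·71² + 78)/(2·22) ≡ 33/44. 44⁻¹ ≡ 9 (mod 79) since 44·9 = 396 ≡ 1, so λ ≡ 33·9 ≡ 60.
  x = λ² - 71 - 71 = 3600 - 142 ≡ 61; y = λ·(71 - 61) - 22 ≡ 25. → (61, 25)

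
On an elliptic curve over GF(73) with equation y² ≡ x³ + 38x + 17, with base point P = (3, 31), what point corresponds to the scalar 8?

(51, 33)

Double-and-add on 8 = (1000)₂. Start with P = (3, 31) for the leading 1-bit.
double: tangent at (3, 31): λ = (3·3² + 38)/(2·31) ≡ 65/62. 62⁻¹ ≡ 53 (mod 73), so λ ≡ 65·53 ≡ 14.
  x = λ² - 3 - 3 = 196 - 6 ≡ 44; y = λ·(3 - 44) - 31 ≡ 52. → (44, 52)
double: tangent at (44, 52): λ = (3·44² + 38)/(2·52) ≡ 6/31. 31⁻¹ ≡ 33 (mod 73), so λ ≡ 6·33 ≡ 52.
  x = λ² - 44 - 44 = 2704 - 88 ≡ 61; y = λ·(44 - 61) - 52 ≡ 13. → (61, 13)
double: tangent at (61, 13): λ = (3·61² + 38)/(2·13) ≡ 32/26. 26⁻¹ ≡ 59 (mod 73) since 26·59 = 1534 ≡ 1, so λ ≡ 32·59 ≡ 63.
  x = λ² - 61 - 61 = 3969 - 122 ≡ 51; y = λ·(61 - 51) - 13 ≡ 33. → (51, 33)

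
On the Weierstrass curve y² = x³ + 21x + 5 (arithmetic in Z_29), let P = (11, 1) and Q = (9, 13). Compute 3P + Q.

(0, 18)

First 3P:
Repeated addition: build up to 3P.
2P: tangent at (11, 1): λ = (3·11² + 21)/(2·1) ≡ 7/2. 2⁻¹ ≡ 15 (mod 29) since 2·15 = 30 ≡ 1, so λ ≡ 7·15 ≡ 18.
  x = λ² - 11 - 11 = 324 - 22 ≡ 12; y = λ·(11 - 12) - 1 ≡ 10. → (12, 10)
3P: (12, 10) + (11, 1). λ = (1 - 10)/(11 - 12) ≡ 20/28 mod 29. 28⁻¹ ≡ 28 (mod 29), so λ ≡ 9.
  x = λ² - 12 - 11 = 81 - 23 ≡ 0; y = λ·(12 - 0) - 10 ≡ 11. → (0, 11)
3P = (0, 11).
Finally 3P + Q:
(0, 11) + (9, 13). λ = (13 - 11)/(9 - 0) ≡ 2/9 mod 29. 9⁻¹ ≡ 13 (mod 29) since 9·13 = 117 ≡ 1, so λ ≡ 26.
  x = λ² - 0 - 9 = 676 - 9 ≡ 0; y = λ·(0 - 0) - 11 ≡ 18. → (0, 18)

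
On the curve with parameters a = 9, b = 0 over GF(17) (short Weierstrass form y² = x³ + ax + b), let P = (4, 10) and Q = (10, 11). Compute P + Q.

(12, 0)

(4, 10) + (10, 11). λ = (11 - 10)/(10 - 4) ≡ 1/6 mod 17. 6⁻¹ ≡ 3 (mod 17), so λ ≡ 3.
  x = λ² - 4 - 10 = 9 - 14 ≡ 12; y = λ·(4 - 12) - 10 ≡ 0. → (12, 0)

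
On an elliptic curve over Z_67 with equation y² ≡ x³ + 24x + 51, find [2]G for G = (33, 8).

tangent at (33, 8): λ = (3·33² + 24)/(2·8) ≡ 8/16. 16⁻¹ ≡ 21 (mod 67) since 16·21 = 336 ≡ 1, so λ ≡ 8·21 ≡ 34.
  x = λ² - 33 - 33 = 1156 - 66 ≡ 18; y = λ·(33 - 18) - 8 ≡ 33. → (18, 33)

(18, 33)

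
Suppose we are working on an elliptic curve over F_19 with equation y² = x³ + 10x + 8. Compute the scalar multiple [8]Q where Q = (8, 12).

Double-and-add on 8 = (1000)₂. Start with Q = (8, 12) for the leading 1-bit.
double: tangent at (8, 12): λ = (3·8² + 10)/(2·12) ≡ 12/5. 5⁻¹ ≡ 4 (mod 19), so λ ≡ 12·4 ≡ 10.
  x = λ² - 8 - 8 = 100 - 16 ≡ 8; y = λ·(8 - 8) - 12 ≡ 7. → (8, 7)
double: tangent at (8, 7): λ = (3·8² + 10)/(2·7) ≡ 12/14. 14⁻¹ ≡ 15 (mod 19) since 14·15 = 210 ≡ 1, so λ ≡ 12·15 ≡ 9.
  x = λ² - 8 - 8 = 81 - 16 ≡ 8; y = λ·(8 - 8) - 7 ≡ 12. → (8, 12)
double: tangent at (8, 12): λ = (3·8² + 10)/(2·12) ≡ 12/5. 5⁻¹ ≡ 4 (mod 19) since 5·4 = 20 ≡ 1, so λ ≡ 12·4 ≡ 10.
  x = λ² - 8 - 8 = 100 - 16 ≡ 8; y = λ·(8 - 8) - 12 ≡ 7. → (8, 7)

(8, 7)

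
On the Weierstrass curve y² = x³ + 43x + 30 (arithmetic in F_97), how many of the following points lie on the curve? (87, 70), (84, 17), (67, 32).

(87, 70): 70² ≡ 50, rhs ≡ 55 → off.
(84, 17): 17² ≡ 95, rhs ≡ 87 → off.
(67, 32): 32² ≡ 54, rhs ≡ 64 → off.

0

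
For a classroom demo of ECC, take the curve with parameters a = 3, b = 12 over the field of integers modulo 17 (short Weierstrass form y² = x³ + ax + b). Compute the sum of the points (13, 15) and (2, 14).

(13, 15) + (2, 14). λ = (14 - 15)/(2 - 13) ≡ 16/6 mod 17. 6⁻¹ ≡ 3 (mod 17), so λ ≡ 14.
  x = λ² - 13 - 2 = 196 - 15 ≡ 11; y = λ·(13 - 11) - 15 ≡ 13. → (11, 13)

(11, 13)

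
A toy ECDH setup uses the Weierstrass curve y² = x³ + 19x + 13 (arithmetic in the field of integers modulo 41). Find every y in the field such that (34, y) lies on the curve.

x³ + 19x + 13 = 39963 ≡ 29 (mod 41).
29 is a non-residue mod 41; no y exists.

none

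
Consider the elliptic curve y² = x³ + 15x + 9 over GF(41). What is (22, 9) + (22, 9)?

tangent at (22, 9): λ = (3·22² + 15)/(2·9) ≡ 32/18. 18⁻¹ ≡ 16 (mod 41), so λ ≡ 32·16 ≡ 20.
  x = λ² - 22 - 22 = 400 - 44 ≡ 28; y = λ·(22 - 28) - 9 ≡ 35. → (28, 35)

(28, 35)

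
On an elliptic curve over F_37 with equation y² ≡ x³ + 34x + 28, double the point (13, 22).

tangent at (13, 22): λ = (3·13² + 34)/(2·22) ≡ 23/7. 7⁻¹ ≡ 16 (mod 37) since 7·16 = 112 ≡ 1, so λ ≡ 23·16 ≡ 35.
  x = λ² - 13 - 13 = 1225 - 26 ≡ 15; y = λ·(13 - 15) - 22 ≡ 19. → (15, 19)

(15, 19)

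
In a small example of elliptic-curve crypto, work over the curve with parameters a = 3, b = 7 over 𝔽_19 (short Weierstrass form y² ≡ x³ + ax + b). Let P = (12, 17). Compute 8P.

(4, 11)

Double-and-add on 8 = (1000)₂. Start with P = (12, 17) for the leading 1-bit.
double: tangent at (12, 17): λ = (3·12² + 3)/(2·17) ≡ 17/15. 15⁻¹ ≡ 14 (mod 19) since 15·14 = 210 ≡ 1, so λ ≡ 17·14 ≡ 10.
  x = λ² - 12 - 12 = 100 - 24 ≡ 0; y = λ·(12 - 0) - 17 ≡ 8. → (0, 8)
double: tangent at (0, 8): λ = (3·0² + 3)/(2·8) ≡ 3/16. 16⁻¹ ≡ 6 (mod 19), so λ ≡ 3·6 ≡ 18.
  x = λ² - 0 - 0 = 324 - 0 ≡ 1; y = λ·(0 - 1) - 8 ≡ 12. → (1, 12)
double: tangent at (1, 12): λ = (3·1² + 3)/(2·12) ≡ 6/5. 5⁻¹ ≡ 4 (mod 19), so λ ≡ 6·4 ≡ 5.
  x = λ² - 1 - 1 = 25 - 2 ≡ 4; y = λ·(1 - 4) - 12 ≡ 11. → (4, 11)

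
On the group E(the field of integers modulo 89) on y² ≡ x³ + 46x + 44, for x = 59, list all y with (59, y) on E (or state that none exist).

x³ + 46x + 44 = 208137 ≡ 55 (mod 89).
Square roots of 55 mod 89: 12 and 77 (since 12² = 144 ≡ 55).

12, 77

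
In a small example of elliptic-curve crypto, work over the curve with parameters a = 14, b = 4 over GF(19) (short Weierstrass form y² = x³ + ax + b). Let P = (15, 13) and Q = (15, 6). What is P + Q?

O

The two points share x = 15 and their y-coordinates satisfy 13 + 6 ≡ 0 (mod 19), so they are inverses. Their sum is 𝒪.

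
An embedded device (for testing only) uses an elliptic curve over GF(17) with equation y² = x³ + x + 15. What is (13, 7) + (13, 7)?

tangent at (13, 7): λ = (3·13² + 1)/(2·7) ≡ 15/14. 14⁻¹ ≡ 11 (mod 17) since 14·11 = 154 ≡ 1, so λ ≡ 15·11 ≡ 12.
  x = λ² - 13 - 13 = 144 - 26 ≡ 16; y = λ·(13 - 16) - 7 ≡ 8. → (16, 8)

(16, 8)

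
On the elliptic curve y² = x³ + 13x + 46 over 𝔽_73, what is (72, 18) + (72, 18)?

tangent at (72, 18): λ = (3·72² + 13)/(2·18) ≡ 16/36. 36⁻¹ ≡ 71 (mod 73) since 36·71 = 2556 ≡ 1, so λ ≡ 16·71 ≡ 41.
  x = λ² - 72 - 72 = 1681 - 144 ≡ 4; y = λ·(72 - 4) - 18 ≡ 69. → (4, 69)

(4, 69)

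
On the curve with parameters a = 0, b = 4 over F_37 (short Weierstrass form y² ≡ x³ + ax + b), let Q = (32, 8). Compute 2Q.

tangent at (32, 8): λ = (3·32² + 0)/(2·8) ≡ 1/16. 16⁻¹ ≡ 7 (mod 37) since 16·7 = 112 ≡ 1, so λ ≡ 1·7 ≡ 7.
  x = λ² - 32 - 32 = 49 - 64 ≡ 22; y = λ·(32 - 22) - 8 ≡ 25. → (22, 25)

(22, 25)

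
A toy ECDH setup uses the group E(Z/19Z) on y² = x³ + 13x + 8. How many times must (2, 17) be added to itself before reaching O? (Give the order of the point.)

2P: tangent at (2, 17): λ = (3·2² + 13)/(2·17) ≡ 6/15. 15⁻¹ ≡ 14 (mod 19) since 15·14 = 210 ≡ 1, so λ ≡ 6·14 ≡ 8.
  x = λ² - 2 - 2 = 64 - 4 ≡ 3; y = λ·(2 - 3) - 17 ≡ 13. → (3, 13)
3P: (3, 13) + (2, 17). λ = (17 - 13)/(2 - 3) ≡ 4/18 mod 19. 18⁻¹ ≡ 18 (mod 19) since 18·18 = 324 ≡ 1, so λ ≡ 15.
  x = λ² - 3 - 2 = 225 - 5 ≡ 11; y = λ·(3 - 11) - 13 ≡ 0. → (11, 0)
4P: (11, 0) + (2, 17). λ = (17 - 0)/(2 - 11) ≡ 17/10 mod 19. 10⁻¹ ≡ 2 (mod 19), so λ ≡ 15.
  x = λ² - 11 - 2 = 225 - 13 ≡ 3; y = λ·(11 - 3) - 0 ≡ 6. → (3, 6)
5P: (3, 6) + (2, 17). λ = (17 - 6)/(2 - 3) ≡ 11/18 mod 19. 18⁻¹ ≡ 18 (mod 19) since 18·18 = 324 ≡ 1, so λ ≡ 8.
  x = λ² - 3 - 2 = 64 - 5 ≡ 2; y = λ·(3 - 2) - 6 ≡ 2. → (2, 2)
6P: (2, 2) + (2, 17): same x and y₁ ≡ -y₂, so the sum is O.
6P = O, so the order is 6.

6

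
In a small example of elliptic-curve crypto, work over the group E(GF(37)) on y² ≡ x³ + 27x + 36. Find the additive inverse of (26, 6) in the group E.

-(26, 6) = (26, -6 mod 37) = (26, 31).

(26, 31)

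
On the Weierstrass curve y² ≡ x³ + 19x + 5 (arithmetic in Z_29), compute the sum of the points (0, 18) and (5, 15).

(0, 18) + (5, 15). λ = (15 - 18)/(5 - 0) ≡ 26/5 mod 29. 5⁻¹ ≡ 6 (mod 29), so λ ≡ 11.
  x = λ² - 0 - 5 = 121 - 5 ≡ 0; y = λ·(0 - 0) - 18 ≡ 11. → (0, 11)

(0, 11)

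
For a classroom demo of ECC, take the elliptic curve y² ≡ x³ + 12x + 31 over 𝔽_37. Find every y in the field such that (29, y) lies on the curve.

x³ + 12x + 31 = 24768 ≡ 15 (mod 37).
15 is a non-residue mod 37; no y exists.

none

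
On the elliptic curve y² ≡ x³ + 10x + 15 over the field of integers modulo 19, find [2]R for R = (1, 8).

tangent at (1, 8): λ = (3·1² + 10)/(2·8) ≡ 13/16. 16⁻¹ ≡ 6 (mod 19), so λ ≡ 13·6 ≡ 2.
  x = λ² - 1 - 1 = 4 - 2 ≡ 2; y = λ·(1 - 2) - 8 ≡ 9. → (2, 9)

(2, 9)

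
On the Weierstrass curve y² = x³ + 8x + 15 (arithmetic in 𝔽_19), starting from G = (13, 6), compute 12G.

Repeated addition: build up to 12G.
2G: tangent at (13, 6): λ = (3·13² + 8)/(2·6) ≡ 2/12. 12⁻¹ ≡ 8 (mod 19) since 12·8 = 96 ≡ 1, so λ ≡ 2·8 ≡ 16.
  x = λ² - 13 - 13 = 256 - 26 ≡ 2; y = λ·(13 - 2) - 6 ≡ 18. → (2, 18)
3G: (2, 18) + (13, 6). λ = (6 - 18)/(13 - 2) ≡ 7/11 mod 19. 11⁻¹ ≡ 7 (mod 19), so λ ≡ 11.
  x = λ² - 2 - 13 = 121 - 15 ≡ 11; y = λ·(2 - 11) - 18 ≡ 16. → (11, 16)
4G: (11, 16) + (13, 6). λ = (6 - 16)/(13 - 11) ≡ 9/2 mod 19. 2⁻¹ ≡ 10 (mod 19) since 2·10 = 20 ≡ 1, so λ ≡ 14.
  x = λ² - 11 - 13 = 196 - 24 ≡ 1; y = λ·(11 - 1) - 16 ≡ 10. → (1, 10)
5G: (1, 10) + (13, 6). λ = (6 - 10)/(13 - 1) ≡ 15/12 mod 19. 12⁻¹ ≡ 8 (mod 19) since 12·8 = 96 ≡ 1, so λ ≡ 6.
  x = λ² - 1 - 13 = 36 - 14 ≡ 3; y = λ·(1 - 3) - 10 ≡ 16. → (3, 16)
6G: (3, 16) + (13, 6). λ = (6 - 16)/(13 - 3) ≡ 9/10 mod 19. 10⁻¹ ≡ 2 (mod 19) since 10·2 = 20 ≡ 1, so λ ≡ 18.
  x = λ² - 3 - 13 = 324 - 16 ≡ 4; y = λ·(3 - 4) - 16 ≡ 4. → (4, 4)
7G: (4, 4) + (13, 6). λ = (6 - 4)/(13 - 4) ≡ 2/9 mod 19. 9⁻¹ ≡ 17 (mod 19) since 9·17 = 153 ≡ 1, so λ ≡ 15.
  x = λ² - 4 - 13 = 225 - 17 ≡ 18; y = λ·(4 - 18) - 4 ≡ 14. → (18, 14)
8G: (18, 14) + (13, 6). λ = (6 - 14)/(13 - 18) ≡ 11/14 mod 19. 14⁻¹ ≡ 15 (mod 19), so λ ≡ 13.
  x = λ² - 18 - 13 = 169 - 31 ≡ 5; y = λ·(18 - 5) - 14 ≡ 3. → (5, 3)
9G: (5, 3) + (13, 6). λ = (6 - 3)/(13 - 5) ≡ 3/8 mod 19. 8⁻¹ ≡ 12 (mod 19), so λ ≡ 17.
  x = λ² - 5 - 13 = 289 - 18 ≡ 5; y = λ·(5 - 5) - 3 ≡ 16. → (5, 16)
10G: (5, 16) + (13, 6). λ = (6 - 16)/(13 - 5) ≡ 9/8 mod 19. 8⁻¹ ≡ 12 (mod 19) since 8·12 = 96 ≡ 1, so λ ≡ 13.
  x = λ² - 5 - 13 = 169 - 18 ≡ 18; y = λ·(5 - 18) - 16 ≡ 5. → (18, 5)
11G: (18, 5) + (13, 6). λ = (6 - 5)/(13 - 18) ≡ 1/14 mod 19. 14⁻¹ ≡ 15 (mod 19), so λ ≡ 15.
  x = λ² - 18 - 13 = 225 - 31 ≡ 4; y = λ·(18 - 4) - 5 ≡ 15. → (4, 15)
12G: (4, 15) + (13, 6). λ = (6 - 15)/(13 - 4) ≡ 10/9 mod 19. 9⁻¹ ≡ 17 (mod 19), so λ ≡ 18.
  x = λ² - 4 - 13 = 324 - 17 ≡ 3; y = λ·(4 - 3) - 15 ≡ 3. → (3, 3)

(3, 3)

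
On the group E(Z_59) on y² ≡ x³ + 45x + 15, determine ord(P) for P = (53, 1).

2P: tangent at (53, 1): λ = (3·53² + 45)/(2·1) ≡ 35/2. 2⁻¹ ≡ 30 (mod 59), so λ ≡ 35·30 ≡ 47.
  x = λ² - 53 - 53 = 2209 - 106 ≡ 38; y = λ·(53 - 38) - 1 ≡ 55. → (38, 55)
3P: (38, 55) + (53, 1). λ = (1 - 55)/(53 - 38) ≡ 5/15 mod 59. 15⁻¹ ≡ 4 (mod 59), so λ ≡ 20.
  x = λ² - 38 - 53 = 400 - 91 ≡ 14; y = λ·(38 - 14) - 55 ≡ 12. → (14, 12)
4P: (14, 12) + (53, 1). λ = (1 - 12)/(53 - 14) ≡ 48/39 mod 59. 39⁻¹ ≡ 56 (mod 59) since 39·56 = 2184 ≡ 1, so λ ≡ 33.
  x = λ² - 14 - 53 = 1089 - 67 ≡ 19; y = λ·(14 - 19) - 12 ≡ 0. → (19, 0)
5P: (19, 0) + (53, 1). λ = (1 - 0)/(53 - 19) ≡ 1/34 mod 59. 34⁻¹ ≡ 33 (mod 59) since 34·33 = 1122 ≡ 1, so λ ≡ 33.
  x = λ² - 19 - 53 = 1089 - 72 ≡ 14; y = λ·(19 - 14) - 0 ≡ 47. → (14, 47)
6P: (14, 47) + (53, 1). λ = (1 - 47)/(53 - 14) ≡ 13/39 mod 59. 39⁻¹ ≡ 56 (mod 59) since 39·56 = 2184 ≡ 1, so λ ≡ 20.
  x = λ² - 14 - 53 = 400 - 67 ≡ 38; y = λ·(14 - 38) - 47 ≡ 4. → (38, 4)
7P: (38, 4) + (53, 1). λ = (1 - 4)/(53 - 38) ≡ 56/15 mod 59. 15⁻¹ ≡ 4 (mod 59), so λ ≡ 47.
  x = λ² - 38 - 53 = 2209 - 91 ≡ 53; y = λ·(38 - 53) - 4 ≡ 58. → (53, 58)
8P: (53, 58) + (53, 1): same x and y₁ ≡ -y₂, so the sum is O.
8P = O, so the order is 8.

8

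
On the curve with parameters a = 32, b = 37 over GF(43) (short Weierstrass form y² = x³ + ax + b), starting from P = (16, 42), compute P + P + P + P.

(28, 40)

Repeated addition: build up to 4P.
2P: tangent at (16, 42): λ = (3·16² + 32)/(2·42) ≡ 26/41. 41⁻¹ ≡ 21 (mod 43), so λ ≡ 26·21 ≡ 30.
  x = λ² - 16 - 16 = 900 - 32 ≡ 8; y = λ·(16 - 8) - 42 ≡ 26. → (8, 26)
3P: (8, 26) + (16, 42). λ = (42 - 26)/(16 - 8) ≡ 16/8 mod 43. 8⁻¹ ≡ 27 (mod 43), so λ ≡ 2.
  x = λ² - 8 - 16 = 4 - 24 ≡ 23; y = λ·(8 - 23) - 26 ≡ 30. → (23, 30)
4P: (23, 30) + (16, 42). λ = (42 - 30)/(16 - 23) ≡ 12/36 mod 43. 36⁻¹ ≡ 6 (mod 43), so λ ≡ 29.
  x = λ² - 23 - 16 = 841 - 39 ≡ 28; y = λ·(23 - 28) - 30 ≡ 40. → (28, 40)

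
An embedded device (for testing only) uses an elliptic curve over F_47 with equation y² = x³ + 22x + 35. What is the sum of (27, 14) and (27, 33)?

The two points share x = 27 and their y-coordinates satisfy 14 + 33 ≡ 0 (mod 47), so they are inverses. Their sum is the point at infinity.

O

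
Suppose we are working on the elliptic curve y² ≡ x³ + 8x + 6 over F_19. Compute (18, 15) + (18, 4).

O

The two points share x = 18 and their y-coordinates satisfy 15 + 4 ≡ 0 (mod 19), so they are inverses. Their sum is 𝒪.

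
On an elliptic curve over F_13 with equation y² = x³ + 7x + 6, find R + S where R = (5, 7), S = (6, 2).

(5, 7) + (6, 2). λ = (2 - 7)/(6 - 5) ≡ 8/1 mod 13. 1⁻¹ ≡ 1 (mod 13), so λ ≡ 8.
  x = λ² - 5 - 6 = 64 - 11 ≡ 1; y = λ·(5 - 1) - 7 ≡ 12. → (1, 12)

(1, 12)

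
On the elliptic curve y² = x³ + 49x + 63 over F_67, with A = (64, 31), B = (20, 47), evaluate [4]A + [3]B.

(37, 66)

First 4A:
Double-and-add on 4 = (100)₂. Start with A = (64, 31) for the leading 1-bit.
double: tangent at (64, 31): λ = (3·64² + 49)/(2·31) ≡ 9/62. 62⁻¹ ≡ 40 (mod 67) since 62·40 = 2480 ≡ 1, so λ ≡ 9·40 ≡ 25.
  x = λ² - 64 - 64 = 625 - 128 ≡ 28; y = λ·(64 - 28) - 31 ≡ 65. → (28, 65)
double: tangent at (28, 65): λ = (3·28² + 49)/(2·65) ≡ 56/63. 63⁻¹ ≡ 50 (mod 67) since 63·50 = 3150 ≡ 1, so λ ≡ 56·50 ≡ 53.
  x = λ² - 28 - 28 = 2809 - 56 ≡ 6; y = λ·(28 - 6) - 65 ≡ 29. → (6, 29)
4A = (6, 29).
Next 3B:
Repeated addition: build up to 3B.
2B: tangent at (20, 47): λ = (3·20² + 49)/(2·47) ≡ 43/27. 27⁻¹ ≡ 5 (mod 67), so λ ≡ 43·5 ≡ 14.
  x = λ² - 20 - 20 = 196 - 40 ≡ 22; y = λ·(20 - 22) - 47 ≡ 59. → (22, 59)
3B: (22, 59) + (20, 47). λ = (47 - 59)/(20 - 22) ≡ 55/65 mod 67. 65⁻¹ ≡ 33 (mod 67) since 65·33 = 2145 ≡ 1, so λ ≡ 6.
  x = λ² - 22 - 20 = 36 - 42 ≡ 61; y = λ·(22 - 61) - 59 ≡ 42. → (61, 42)
3B = (61, 42).
Finally 4A + 3B:
(6, 29) + (61, 42). λ = (42 - 29)/(61 - 6) ≡ 13/55 mod 67. 55⁻¹ ≡ 39 (mod 67), so λ ≡ 38.
  x = λ² - 6 - 61 = 1444 - 67 ≡ 37; y = λ·(6 - 37) - 29 ≡ 66. → (37, 66)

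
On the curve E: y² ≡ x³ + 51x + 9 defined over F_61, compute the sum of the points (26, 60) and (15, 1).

(16, 38)

(26, 60) + (15, 1). λ = (1 - 60)/(15 - 26) ≡ 2/50 mod 61. 50⁻¹ ≡ 11 (mod 61) since 50·11 = 550 ≡ 1, so λ ≡ 22.
  x = λ² - 26 - 15 = 484 - 41 ≡ 16; y = λ·(26 - 16) - 60 ≡ 38. → (16, 38)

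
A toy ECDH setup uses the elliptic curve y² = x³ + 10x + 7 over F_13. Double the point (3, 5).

(6, 6)

tangent at (3, 5): λ = (3·3² + 10)/(2·5) ≡ 11/10. 10⁻¹ ≡ 4 (mod 13) since 10·4 = 40 ≡ 1, so λ ≡ 11·4 ≡ 5.
  x = λ² - 3 - 3 = 25 - 6 ≡ 6; y = λ·(3 - 6) - 5 ≡ 6. → (6, 6)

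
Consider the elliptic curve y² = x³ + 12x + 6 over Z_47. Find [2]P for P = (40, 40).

tangent at (40, 40): λ = (3·40² + 12)/(2·40) ≡ 18/33. 33⁻¹ ≡ 10 (mod 47) since 33·10 = 330 ≡ 1, so λ ≡ 18·10 ≡ 39.
  x = λ² - 40 - 40 = 1521 - 80 ≡ 31; y = λ·(40 - 31) - 40 ≡ 29. → (31, 29)

(31, 29)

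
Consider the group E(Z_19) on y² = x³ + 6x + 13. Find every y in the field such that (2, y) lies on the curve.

x³ + 6x + 13 = 33 ≡ 14 (mod 19).
14 is a non-residue mod 19; no y exists.

none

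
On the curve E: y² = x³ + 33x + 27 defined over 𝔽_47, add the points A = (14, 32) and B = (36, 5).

(14, 32) + (36, 5). λ = (5 - 32)/(36 - 14) ≡ 20/22 mod 47. 22⁻¹ ≡ 15 (mod 47), so λ ≡ 18.
  x = λ² - 14 - 36 = 324 - 50 ≡ 39; y = λ·(14 - 39) - 32 ≡ 35. → (39, 35)

(39, 35)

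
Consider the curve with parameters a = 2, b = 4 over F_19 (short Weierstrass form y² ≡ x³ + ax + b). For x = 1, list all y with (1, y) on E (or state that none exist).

8, 11

x³ + 2x + 4 = 7 ≡ 7 (mod 19).
Square roots of 7 mod 19: 8 and 11 (since 8² = 64 ≡ 7).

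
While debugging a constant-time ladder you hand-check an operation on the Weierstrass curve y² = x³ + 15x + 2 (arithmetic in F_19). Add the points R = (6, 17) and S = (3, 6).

(6, 17) + (3, 6). λ = (6 - 17)/(3 - 6) ≡ 8/16 mod 19. 16⁻¹ ≡ 6 (mod 19) since 16·6 = 96 ≡ 1, so λ ≡ 10.
  x = λ² - 6 - 3 = 100 - 9 ≡ 15; y = λ·(6 - 15) - 17 ≡ 7. → (15, 7)

(15, 7)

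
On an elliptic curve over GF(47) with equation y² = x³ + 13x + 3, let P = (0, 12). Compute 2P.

(18, 37)

tangent at (0, 12): λ = (3·0² + 13)/(2·12) ≡ 13/24. 24⁻¹ ≡ 2 (mod 47) since 24·2 = 48 ≡ 1, so λ ≡ 13·2 ≡ 26.
  x = λ² - 0 - 0 = 676 - 0 ≡ 18; y = λ·(0 - 18) - 12 ≡ 37. → (18, 37)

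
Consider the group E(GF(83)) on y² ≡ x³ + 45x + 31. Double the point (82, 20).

tangent at (82, 20): λ = (3·82² + 45)/(2·20) ≡ 48/40. 40⁻¹ ≡ 27 (mod 83), so λ ≡ 48·27 ≡ 51.
  x = λ² - 82 - 82 = 2601 - 164 ≡ 30; y = λ·(82 - 30) - 20 ≡ 59. → (30, 59)

(30, 59)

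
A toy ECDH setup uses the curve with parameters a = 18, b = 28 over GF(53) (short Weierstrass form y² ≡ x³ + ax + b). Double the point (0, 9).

tangent at (0, 9): λ = (3·0² + 18)/(2·9) ≡ 18/18. 18⁻¹ ≡ 3 (mod 53) since 18·3 = 54 ≡ 1, so λ ≡ 18·3 ≡ 1.
  x = λ² - 0 - 0 = 1 - 0 ≡ 1; y = λ·(0 - 1) - 9 ≡ 43. → (1, 43)

(1, 43)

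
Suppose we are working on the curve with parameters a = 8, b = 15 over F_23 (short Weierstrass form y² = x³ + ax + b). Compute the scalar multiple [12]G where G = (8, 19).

Double-and-add on 12 = (1100)₂. Start with G = (8, 19) for the leading 1-bit.
double: tangent at (8, 19): λ = (3·8² + 8)/(2·19) ≡ 16/15. 15⁻¹ ≡ 20 (mod 23), so λ ≡ 16·20 ≡ 21.
  x = λ² - 8 - 8 = 441 - 16 ≡ 11; y = λ·(8 - 11) - 19 ≡ 10. → (11, 10)
add G: (11, 10) + (8, 19). λ = (19 - 10)/(8 - 11) ≡ 9/20 mod 23. 20⁻¹ ≡ 15 (mod 23) since 20·15 = 300 ≡ 1, so λ ≡ 20.
  x = λ² - 11 - 8 = 400 - 19 ≡ 13; y = λ·(11 - 13) - 10 ≡ 19. → (13, 19)
double: tangent at (13, 19): λ = (3·13² + 8)/(2·19) ≡ 9/15. 15⁻¹ ≡ 20 (mod 23), so λ ≡ 9·20 ≡ 19.
  x = λ² - 13 - 13 = 361 - 26 ≡ 13; y = λ·(13 - 13) - 19 ≡ 4. → (13, 4)
double: tangent at (13, 4): λ = (3·13² + 8)/(2·4) ≡ 9/8. 8⁻¹ ≡ 3 (mod 23), so λ ≡ 9·3 ≡ 4.
  x = λ² - 13 - 13 = 16 - 26 ≡ 13; y = λ·(13 - 13) - 4 ≡ 19. → (13, 19)

(13, 19)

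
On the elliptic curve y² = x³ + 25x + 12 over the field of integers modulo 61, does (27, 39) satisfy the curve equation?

y² = 39² ≡ 57; x³ + 25x + 12 = 20370 ≡ 57 (mod 61). 57 = 57.

yes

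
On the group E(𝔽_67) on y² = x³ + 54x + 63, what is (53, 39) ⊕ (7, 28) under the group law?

(29, 25)

(53, 39) + (7, 28). λ = (28 - 39)/(7 - 53) ≡ 56/21 mod 67. 21⁻¹ ≡ 16 (mod 67), so λ ≡ 25.
  x = λ² - 53 - 7 = 625 - 60 ≡ 29; y = λ·(53 - 29) - 39 ≡ 25. → (29, 25)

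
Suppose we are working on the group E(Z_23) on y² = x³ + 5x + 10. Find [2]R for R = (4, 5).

(1, 4)

tangent at (4, 5): λ = (3·4² + 5)/(2·5) ≡ 7/10. 10⁻¹ ≡ 7 (mod 23), so λ ≡ 7·7 ≡ 3.
  x = λ² - 4 - 4 = 9 - 8 ≡ 1; y = λ·(4 - 1) - 5 ≡ 4. → (1, 4)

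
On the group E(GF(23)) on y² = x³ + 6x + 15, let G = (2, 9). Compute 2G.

(20, 19)

tangent at (2, 9): λ = (3·2² + 6)/(2·9) ≡ 18/18. 18⁻¹ ≡ 9 (mod 23), so λ ≡ 18·9 ≡ 1.
  x = λ² - 2 - 2 = 1 - 4 ≡ 20; y = λ·(2 - 20) - 9 ≡ 19. → (20, 19)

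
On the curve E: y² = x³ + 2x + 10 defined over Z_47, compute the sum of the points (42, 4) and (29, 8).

(37, 27)

(42, 4) + (29, 8). λ = (8 - 4)/(29 - 42) ≡ 4/34 mod 47. 34⁻¹ ≡ 18 (mod 47) since 34·18 = 612 ≡ 1, so λ ≡ 25.
  x = λ² - 42 - 29 = 625 - 71 ≡ 37; y = λ·(42 - 37) - 4 ≡ 27. → (37, 27)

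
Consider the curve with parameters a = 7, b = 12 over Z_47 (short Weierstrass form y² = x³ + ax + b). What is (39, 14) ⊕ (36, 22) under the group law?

(39, 14) + (36, 22). λ = (22 - 14)/(36 - 39) ≡ 8/44 mod 47. 44⁻¹ ≡ 31 (mod 47) since 44·31 = 1364 ≡ 1, so λ ≡ 13.
  x = λ² - 39 - 36 = 169 - 75 ≡ 0; y = λ·(39 - 0) - 14 ≡ 23. → (0, 23)

(0, 23)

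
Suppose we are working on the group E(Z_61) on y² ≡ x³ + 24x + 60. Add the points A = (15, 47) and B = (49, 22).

(53, 24)

(15, 47) + (49, 22). λ = (22 - 47)/(49 - 15) ≡ 36/34 mod 61. 34⁻¹ ≡ 9 (mod 61) since 34·9 = 306 ≡ 1, so λ ≡ 19.
  x = λ² - 15 - 49 = 361 - 64 ≡ 53; y = λ·(15 - 53) - 47 ≡ 24. → (53, 24)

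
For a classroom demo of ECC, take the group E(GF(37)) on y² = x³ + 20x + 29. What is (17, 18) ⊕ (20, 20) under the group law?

(21, 4)

(17, 18) + (20, 20). λ = (20 - 18)/(20 - 17) ≡ 2/3 mod 37. 3⁻¹ ≡ 25 (mod 37), so λ ≡ 13.
  x = λ² - 17 - 20 = 169 - 37 ≡ 21; y = λ·(17 - 21) - 18 ≡ 4. → (21, 4)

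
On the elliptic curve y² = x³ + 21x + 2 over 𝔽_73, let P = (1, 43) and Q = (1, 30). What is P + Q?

O

The two points share x = 1 and their y-coordinates satisfy 43 + 30 ≡ 0 (mod 73), so they are inverses. Their sum is O.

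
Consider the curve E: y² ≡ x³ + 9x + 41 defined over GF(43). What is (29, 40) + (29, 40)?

tangent at (29, 40): λ = (3·29² + 9)/(2·40) ≡ 38/37. 37⁻¹ ≡ 7 (mod 43) since 37·7 = 259 ≡ 1, so λ ≡ 38·7 ≡ 8.
  x = λ² - 29 - 29 = 64 - 58 ≡ 6; y = λ·(29 - 6) - 40 ≡ 15. → (6, 15)

(6, 15)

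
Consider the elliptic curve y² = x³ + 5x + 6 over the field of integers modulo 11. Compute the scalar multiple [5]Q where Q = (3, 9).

(3, 2)

Double-and-add on 5 = (101)₂. Start with Q = (3, 9) for the leading 1-bit.
double: tangent at (3, 9): λ = (3·3² + 5)/(2·9) ≡ 10/7. 7⁻¹ ≡ 8 (mod 11), so λ ≡ 10·8 ≡ 3.
  x = λ² - 3 - 3 = 9 - 6 ≡ 3; y = λ·(3 - 3) - 9 ≡ 2. → (3, 2)
double: tangent at (3, 2): λ = (3·3² + 5)/(2·2) ≡ 10/4. 4⁻¹ ≡ 3 (mod 11), so λ ≡ 10·3 ≡ 8.
  x = λ² - 3 - 3 = 64 - 6 ≡ 3; y = λ·(3 - 3) - 2 ≡ 9. → (3, 9)
add Q: tangent at (3, 9): λ = (3·3² + 5)/(2·9) ≡ 10/7. 7⁻¹ ≡ 8 (mod 11), so λ ≡ 10·8 ≡ 3.
  x = λ² - 3 - 3 = 9 - 6 ≡ 3; y = λ·(3 - 3) - 9 ≡ 2. → (3, 2)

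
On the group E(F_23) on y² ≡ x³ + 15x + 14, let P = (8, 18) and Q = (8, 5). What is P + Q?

O

The two points share x = 8 and their y-coordinates satisfy 18 + 5 ≡ 0 (mod 23), so they are inverses. Their sum is O.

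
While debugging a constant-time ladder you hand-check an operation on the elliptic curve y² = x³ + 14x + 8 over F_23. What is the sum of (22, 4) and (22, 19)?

The two points share x = 22 and their y-coordinates satisfy 4 + 19 ≡ 0 (mod 23), so they are inverses. Their sum is 𝒪.

O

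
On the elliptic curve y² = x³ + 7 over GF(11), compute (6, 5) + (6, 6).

The two points share x = 6 and their y-coordinates satisfy 5 + 6 ≡ 0 (mod 11), so they are inverses. Their sum is ∞.

O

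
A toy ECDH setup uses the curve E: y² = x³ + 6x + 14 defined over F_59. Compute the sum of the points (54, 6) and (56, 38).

(54, 6) + (56, 38). λ = (38 - 6)/(56 - 54) ≡ 32/2 mod 59. 2⁻¹ ≡ 30 (mod 59), so λ ≡ 16.
  x = λ² - 54 - 56 = 256 - 110 ≡ 28; y = λ·(54 - 28) - 6 ≡ 56. → (28, 56)

(28, 56)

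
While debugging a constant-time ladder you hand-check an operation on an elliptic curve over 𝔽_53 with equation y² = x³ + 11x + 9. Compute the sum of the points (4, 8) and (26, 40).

(33, 51)

(4, 8) + (26, 40). λ = (40 - 8)/(26 - 4) ≡ 32/22 mod 53. 22⁻¹ ≡ 41 (mod 53), so λ ≡ 40.
  x = λ² - 4 - 26 = 1600 - 30 ≡ 33; y = λ·(4 - 33) - 8 ≡ 51. → (33, 51)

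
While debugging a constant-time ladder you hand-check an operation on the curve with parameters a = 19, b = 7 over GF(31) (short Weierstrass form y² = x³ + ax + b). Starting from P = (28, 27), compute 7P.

Repeated addition: build up to 7P.
2P: tangent at (28, 27): λ = (3·28² + 19)/(2·27) ≡ 15/23. 23⁻¹ ≡ 27 (mod 31), so λ ≡ 15·27 ≡ 2.
  x = λ² - 28 - 28 = 4 - 56 ≡ 10; y = λ·(28 - 10) - 27 ≡ 9. → (10, 9)
3P: (10, 9) + (28, 27). λ = (27 - 9)/(28 - 10) ≡ 18/18 mod 31. 18⁻¹ ≡ 19 (mod 31), so λ ≡ 1.
  x = λ² - 10 - 28 = 1 - 38 ≡ 25; y = λ·(10 - 25) - 9 ≡ 7. → (25, 7)
4P: (25, 7) + (28, 27). λ = (27 - 7)/(28 - 25) ≡ 20/3 mod 31. 3⁻¹ ≡ 21 (mod 31), so λ ≡ 17.
  x = λ² - 25 - 28 = 289 - 53 ≡ 19; y = λ·(25 - 19) - 7 ≡ 2. → (19, 2)
5P: (19, 2) + (28, 27). λ = (27 - 2)/(28 - 19) ≡ 25/9 mod 31. 9⁻¹ ≡ 7 (mod 31) since 9·7 = 63 ≡ 1, so λ ≡ 20.
  x = λ² - 19 - 28 = 400 - 47 ≡ 12; y = λ·(19 - 12) - 2 ≡ 14. → (12, 14)
6P: (12, 14) + (28, 27). λ = (27 - 14)/(28 - 12) ≡ 13/16 mod 31. 16⁻¹ ≡ 2 (mod 31), so λ ≡ 26.
  x = λ² - 12 - 28 = 676 - 40 ≡ 16; y = λ·(12 - 16) - 14 ≡ 6. → (16, 6)
7P: (16, 6) + (28, 27). λ = (27 - 6)/(28 - 16) ≡ 21/12 mod 31. 12⁻¹ ≡ 13 (mod 31), so λ ≡ 25.
  x = λ² - 16 - 28 = 625 - 44 ≡ 23; y = λ·(16 - 23) - 6 ≡ 5. → (23, 5)

(23, 5)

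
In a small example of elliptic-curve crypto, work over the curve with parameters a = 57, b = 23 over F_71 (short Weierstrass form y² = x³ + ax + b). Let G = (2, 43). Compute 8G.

(40, 29)

Repeated addition: build up to 8G.
2G: tangent at (2, 43): λ = (3·2² + 57)/(2·43) ≡ 69/15. 15⁻¹ ≡ 19 (mod 71), so λ ≡ 69·19 ≡ 33.
  x = λ² - 2 - 2 = 1089 - 4 ≡ 20; y = λ·(2 - 20) - 43 ≡ 2. → (20, 2)
3G: (20, 2) + (2, 43). λ = (43 - 2)/(2 - 20) ≡ 41/53 mod 71. 53⁻¹ ≡ 67 (mod 71) since 53·67 = 3551 ≡ 1, so λ ≡ 49.
  x = λ² - 20 - 2 = 2401 - 22 ≡ 36; y = λ·(20 - 36) - 2 ≡ 66. → (36, 66)
4G: (36, 66) + (2, 43). λ = (43 - 66)/(2 - 36) ≡ 48/37 mod 71. 37⁻¹ ≡ 48 (mod 71) since 37·48 = 1776 ≡ 1, so λ ≡ 32.
  x = λ² - 36 - 2 = 1024 - 38 ≡ 63; y = λ·(36 - 63) - 66 ≡ 64. → (63, 64)
5G: (63, 64) + (2, 43). λ = (43 - 64)/(2 - 63) ≡ 50/10 mod 71. 10⁻¹ ≡ 64 (mod 71), so λ ≡ 5.
  x = λ² - 63 - 2 = 25 - 65 ≡ 31; y = λ·(63 - 31) - 64 ≡ 25. → (31, 25)
6G: (31, 25) + (2, 43). λ = (43 - 25)/(2 - 31) ≡ 18/42 mod 71. 42⁻¹ ≡ 22 (mod 71), so λ ≡ 41.
  x = λ² - 31 - 2 = 1681 - 33 ≡ 15; y = λ·(31 - 15) - 25 ≡ 63. → (15, 63)
7G: (15, 63) + (2, 43). λ = (43 - 63)/(2 - 15) ≡ 51/58 mod 71. 58⁻¹ ≡ 60 (mod 71) since 58·60 = 3480 ≡ 1, so λ ≡ 7.
  x = λ² - 15 - 2 = 49 - 17 ≡ 32; y = λ·(15 - 32) - 63 ≡ 31. → (32, 31)
8G: (32, 31) + (2, 43). λ = (43 - 31)/(2 - 32) ≡ 12/41 mod 71. 41⁻¹ ≡ 26 (mod 71), so λ ≡ 28.
  x = λ² - 32 - 2 = 784 - 34 ≡ 40; y = λ·(32 - 40) - 31 ≡ 29. → (40, 29)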